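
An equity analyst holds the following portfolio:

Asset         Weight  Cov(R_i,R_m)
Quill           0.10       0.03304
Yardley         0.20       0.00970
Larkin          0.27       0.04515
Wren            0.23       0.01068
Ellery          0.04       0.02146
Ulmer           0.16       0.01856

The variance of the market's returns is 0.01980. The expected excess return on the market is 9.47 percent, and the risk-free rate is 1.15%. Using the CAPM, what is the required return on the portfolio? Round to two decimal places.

12.49%

β_Quill = 0.03304 / 0.01980 = 1.6687
β_Yardley = 0.00970 / 0.01980 = 0.4899
β_Larkin = 0.04515 / 0.01980 = 2.2803
β_Wren = 0.01068 / 0.01980 = 0.5394
β_Ellery = 0.02146 / 0.01980 = 1.0838
β_Ulmer = 0.01856 / 0.01980 = 0.9374
β_P = Σ w_i β_i = 0.10×1.6687 + 0.20×0.4899 + 0.27×2.2803 + 0.23×0.5394 + 0.04×1.0838 + 0.16×0.9374 = 1.1979
E(R_P) = R_f + β_P × MRP = 1.15% + 1.1979 × 9.47% = 12.49%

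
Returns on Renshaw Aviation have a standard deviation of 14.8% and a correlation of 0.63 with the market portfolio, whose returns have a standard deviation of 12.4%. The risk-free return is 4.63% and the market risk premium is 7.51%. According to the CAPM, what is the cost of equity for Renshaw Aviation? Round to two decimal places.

10.28%

β = ρ × σ_i / σ_m = 0.63 × 14.8% / 12.4% = 0.7519
E(R) = 4.63% + 0.7519 × 7.51% = 10.28%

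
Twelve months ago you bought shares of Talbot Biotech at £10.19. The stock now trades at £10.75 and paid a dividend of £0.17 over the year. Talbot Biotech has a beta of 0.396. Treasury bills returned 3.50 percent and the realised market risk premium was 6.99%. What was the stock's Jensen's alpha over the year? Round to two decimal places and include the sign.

+0.90%

Realised HPR = (P1 + D1 − P0) / P0 = (10.75 + 0.17 − 10.19) / 10.19 = 0.73 / 10.19 = 7.1639%
CAPM required = R_f + β·MRP = 3.50% + 0.396 × 6.99% = 6.26804%
α = realised − required = 7.1639% − 6.26804% = +0.90%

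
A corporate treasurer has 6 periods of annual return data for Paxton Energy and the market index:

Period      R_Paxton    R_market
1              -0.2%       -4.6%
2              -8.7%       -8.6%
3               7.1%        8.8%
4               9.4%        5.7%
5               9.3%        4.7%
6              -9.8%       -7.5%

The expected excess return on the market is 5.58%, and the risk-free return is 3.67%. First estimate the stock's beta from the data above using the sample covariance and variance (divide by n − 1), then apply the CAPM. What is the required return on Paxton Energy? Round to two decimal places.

Mean R_i = (-0.2 − 8.7 + 7.1 + 9.4 + 9.3 − 9.8) / 6 = 1.1833%
Mean R_m = (-4.6 − 8.6 + 8.8 + 5.7 + 4.7 − 7.5) / 6 = -0.2500%
Σ(R_i − R̄_i)(R_m − R̄_m) = 310.7850  ⇒  Cov = 310.7850 / 5 = 62.1570
Σ(R_m − R̄_m)² = 283.0150  ⇒  Var(R_m) = 283.0150 / 5 = 56.6030
β = Cov / Var(R_m) = 62.1570 / 56.6030 = 1.0981
E(R) = R_f + β × MRP = 3.67% + 1.0981 × 5.58% = 9.80%

9.80%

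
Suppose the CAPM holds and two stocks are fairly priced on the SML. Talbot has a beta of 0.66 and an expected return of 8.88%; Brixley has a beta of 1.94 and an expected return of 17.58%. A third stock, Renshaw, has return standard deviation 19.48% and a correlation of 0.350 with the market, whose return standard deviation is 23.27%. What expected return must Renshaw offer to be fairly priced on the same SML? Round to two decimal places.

MRP = (17.58% − 8.88%) / (1.94 − 0.66) = 6.7969%
R_f = 8.88% − 0.66 × 6.7969% = 4.3940%
β_Renshaw = ρ·σ_i/σ_m = 0.350 × 19.48 / 23.27 = 0.2930
E(R_Renshaw) = R_f + β × MRP = 4.3940% + 0.2930 × 6.7969% = 6.39%

6.39%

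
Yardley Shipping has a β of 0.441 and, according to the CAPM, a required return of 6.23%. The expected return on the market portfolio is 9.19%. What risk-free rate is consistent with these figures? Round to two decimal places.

3.89%

E(R) = R_f + β(E(R_m) − R_f) = R_f(1 − β) + β·E(R_m)
6.23% = R_f × (1 − 0.441) + 0.441 × 9.19%
6.23% = R_f × 0.559 + 4.05279%
R_f = (6.23% − 4.05279%) / 0.559 = 3.89%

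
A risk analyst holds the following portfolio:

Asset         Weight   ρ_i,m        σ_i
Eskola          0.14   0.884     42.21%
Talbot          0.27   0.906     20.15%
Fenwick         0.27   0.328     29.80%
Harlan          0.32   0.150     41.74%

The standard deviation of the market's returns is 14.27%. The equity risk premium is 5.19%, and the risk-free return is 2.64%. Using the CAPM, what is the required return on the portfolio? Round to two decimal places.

8.02%

β_Eskola = 0.884 × 42.21% / 14.27% = 2.6148
β_Talbot = 0.906 × 20.15% / 14.27% = 1.2793
β_Fenwick = 0.328 × 29.80% / 14.27% = 0.6850
β_Harlan = 0.150 × 41.74% / 14.27% = 0.4388
β_P = Σ w_i β_i = 0.14×2.6148 + 0.27×1.2793 + 0.27×0.6850 + 0.32×0.4388 = 1.0368
E(R_P) = R_f + β_P × MRP = 2.64% + 1.0368 × 5.19% = 8.02%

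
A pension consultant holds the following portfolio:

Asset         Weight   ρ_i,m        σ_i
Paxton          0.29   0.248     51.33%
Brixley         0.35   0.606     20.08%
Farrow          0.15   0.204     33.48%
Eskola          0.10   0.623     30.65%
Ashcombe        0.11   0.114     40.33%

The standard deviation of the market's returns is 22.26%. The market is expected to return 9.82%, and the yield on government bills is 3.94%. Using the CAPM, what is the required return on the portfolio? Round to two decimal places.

6.95%

β_Paxton = 0.248 × 51.33% / 22.26% = 0.5719
β_Brixley = 0.606 × 20.08% / 22.26% = 0.5467
β_Farrow = 0.204 × 33.48% / 22.26% = 0.3068
β_Eskola = 0.623 × 30.65% / 22.26% = 0.8578
β_Ashcombe = 0.114 × 40.33% / 22.26% = 0.2065
β_P = Σ w_i β_i = 0.29×0.5719 + 0.35×0.5467 + 0.15×0.3068 + 0.10×0.8578 + 0.11×0.2065 = 0.5117
MRP = 9.82% − 3.94% = 5.88%
E(R_P) = R_f + β_P × MRP = 3.94% + 0.5117 × 5.88% = 6.95%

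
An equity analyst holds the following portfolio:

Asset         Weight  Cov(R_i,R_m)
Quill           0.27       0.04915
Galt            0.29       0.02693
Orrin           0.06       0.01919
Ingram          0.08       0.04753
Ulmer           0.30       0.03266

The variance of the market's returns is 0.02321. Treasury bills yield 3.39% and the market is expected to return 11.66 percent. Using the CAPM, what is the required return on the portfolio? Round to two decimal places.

β_Quill = 0.04915 / 0.02321 = 2.1176
β_Galt = 0.02693 / 0.02321 = 1.1603
β_Orrin = 0.01919 / 0.02321 = 0.8268
β_Ingram = 0.04753 / 0.02321 = 2.0478
β_Ulmer = 0.03266 / 0.02321 = 1.4072
β_P = Σ w_i β_i = 0.27×2.1176 + 0.29×1.1603 + 0.06×0.8268 + 0.08×2.0478 + 0.30×1.4072 = 1.5438
MRP = 11.66% − 3.39% = 8.27%
E(R_P) = R_f + β_P × MRP = 3.39% + 1.5438 × 8.27% = 16.16%

16.16%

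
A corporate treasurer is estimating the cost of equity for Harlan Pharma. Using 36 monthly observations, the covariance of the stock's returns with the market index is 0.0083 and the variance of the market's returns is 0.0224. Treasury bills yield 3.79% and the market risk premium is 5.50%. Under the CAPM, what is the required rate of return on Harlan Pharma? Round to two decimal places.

5.83%

β = Cov(R_i, R_m) / Var(R_m) = 0.0083 / 0.0224 = 0.3705
E(R) = R_f + β × MRP = 3.79% + 0.3705 × 5.50% = 5.83%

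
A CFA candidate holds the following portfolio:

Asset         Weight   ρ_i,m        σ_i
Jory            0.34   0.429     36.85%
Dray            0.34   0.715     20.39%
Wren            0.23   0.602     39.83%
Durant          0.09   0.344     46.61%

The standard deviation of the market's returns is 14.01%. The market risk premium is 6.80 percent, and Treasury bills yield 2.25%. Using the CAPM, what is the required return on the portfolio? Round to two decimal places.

β_Jory = 0.429 × 36.85% / 14.01% = 1.1284
β_Dray = 0.715 × 20.39% / 14.01% = 1.0406
β_Wren = 0.602 × 39.83% / 14.01% = 1.7115
β_Durant = 0.344 × 46.61% / 14.01% = 1.1445
β_P = Σ w_i β_i = 0.34×1.1284 + 0.34×1.0406 + 0.23×1.7115 + 0.09×1.1445 = 1.2341
E(R_P) = R_f + β_P × MRP = 2.25% + 1.2341 × 6.80% = 10.64%

10.64%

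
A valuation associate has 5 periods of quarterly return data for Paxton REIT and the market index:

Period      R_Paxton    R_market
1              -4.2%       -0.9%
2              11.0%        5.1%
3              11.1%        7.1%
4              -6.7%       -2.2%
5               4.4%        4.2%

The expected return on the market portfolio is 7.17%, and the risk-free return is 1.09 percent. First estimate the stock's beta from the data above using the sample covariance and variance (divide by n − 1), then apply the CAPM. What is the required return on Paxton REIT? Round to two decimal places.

Mean R_i = (-4.2 + 11.0 + 11.1 − 6.7 + 4.4) / 5 = 3.1200%
Mean R_m = (-0.9 + 5.1 + 7.1 − 2.2 + 4.2) / 5 = 2.6600%
Σ(R_i − R̄_i)(R_m − R̄_m) = 130.4140  ⇒  Cov = 130.4140 / 4 = 32.6035
Σ(R_m − R̄_m)² = 64.3320  ⇒  Var(R_m) = 64.3320 / 4 = 16.0830
β = Cov / Var(R_m) = 32.6035 / 16.0830 = 2.0272
MRP = 7.17% − 1.09% = 6.08%
E(R) = R_f + β × MRP = 1.09% + 2.0272 × 6.08% = 13.42%

13.42%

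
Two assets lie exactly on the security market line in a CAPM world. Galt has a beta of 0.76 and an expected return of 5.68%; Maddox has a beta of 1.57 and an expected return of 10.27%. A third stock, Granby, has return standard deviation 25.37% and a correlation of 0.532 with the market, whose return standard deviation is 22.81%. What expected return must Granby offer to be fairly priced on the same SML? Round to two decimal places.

4.73%

MRP = (10.27% − 5.68%) / (1.57 − 0.76) = 5.6667%
R_f = 5.68% − 0.76 × 5.6667% = 1.3733%
β_Granby = ρ·σ_i/σ_m = 0.532 × 25.37 / 22.81 = 0.5917
E(R_Granby) = R_f + β × MRP = 1.3733% + 0.5917 × 5.6667% = 4.73%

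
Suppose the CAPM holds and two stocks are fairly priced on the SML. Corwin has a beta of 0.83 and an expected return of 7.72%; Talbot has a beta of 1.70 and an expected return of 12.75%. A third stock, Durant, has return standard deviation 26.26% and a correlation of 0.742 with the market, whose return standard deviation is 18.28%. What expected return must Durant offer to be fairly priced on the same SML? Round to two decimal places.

MRP = (12.75% − 7.72%) / (1.70 − 0.83) = 5.7816%
R_f = 7.72% − 0.83 × 5.7816% = 2.9213%
β_Durant = ρ·σ_i/σ_m = 0.742 × 26.26 / 18.28 = 1.0659
E(R_Durant) = R_f + β × MRP = 2.9213% + 1.0659 × 5.7816% = 9.08%

9.08%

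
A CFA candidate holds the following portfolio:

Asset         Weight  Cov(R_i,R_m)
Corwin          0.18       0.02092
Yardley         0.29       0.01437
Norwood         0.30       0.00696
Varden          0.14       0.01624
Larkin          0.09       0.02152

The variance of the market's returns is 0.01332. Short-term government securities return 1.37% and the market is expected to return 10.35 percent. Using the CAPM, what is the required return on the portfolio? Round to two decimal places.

β_Corwin = 0.02092 / 0.01332 = 1.5706
β_Yardley = 0.01437 / 0.01332 = 1.0788
β_Norwood = 0.00696 / 0.01332 = 0.5225
β_Varden = 0.01624 / 0.01332 = 1.2192
β_Larkin = 0.02152 / 0.01332 = 1.6156
β_P = Σ w_i β_i = 0.18×1.5706 + 0.29×1.0788 + 0.30×0.5225 + 0.14×1.2192 + 0.09×1.6156 = 1.0684
MRP = 10.35% − 1.37% = 8.98%
E(R_P) = R_f + β_P × MRP = 1.37% + 1.0684 × 8.98% = 10.96%

10.96%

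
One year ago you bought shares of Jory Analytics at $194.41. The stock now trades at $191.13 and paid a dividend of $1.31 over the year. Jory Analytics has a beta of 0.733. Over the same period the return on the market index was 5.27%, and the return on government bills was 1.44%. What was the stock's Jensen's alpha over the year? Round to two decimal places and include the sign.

-5.26%

Realised HPR = (P1 + D1 − P0) / P0 = (191.13 + 1.31 − 194.41) / 194.41 = -1.97 / 194.41 = -1.0133%
MRP = 5.27% − 1.44% = 3.83%
CAPM required = R_f + β·MRP = 1.44% + 0.733 × 3.83% = 4.24739%
α = realised − required = -1.0133% − 4.24739% = -5.26%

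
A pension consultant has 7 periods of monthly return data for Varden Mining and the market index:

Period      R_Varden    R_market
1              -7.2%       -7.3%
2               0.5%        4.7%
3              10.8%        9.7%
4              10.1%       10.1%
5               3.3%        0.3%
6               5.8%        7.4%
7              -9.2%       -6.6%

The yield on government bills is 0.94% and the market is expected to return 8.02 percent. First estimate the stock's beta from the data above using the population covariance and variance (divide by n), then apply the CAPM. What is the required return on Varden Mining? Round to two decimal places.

Mean R_i = (-7.2 + 0.5 + 10.8 + 10.1 + 3.3 + 5.8 − 9.2) / 7 = 2.0143%
Mean R_m = (-7.3 + 4.7 + 9.7 + 10.1 + 0.3 + 7.4 − 6.6) / 7 = 2.6143%
Σ(R_i − R̄_i)(R_m − R̄_m) = 329.4486  ⇒  Cov = 329.4486 / 7 = 47.0641
Σ(R_m − R̄_m)² = 322.0486  ⇒  Var(R_m) = 322.0486 / 7 = 46.0069
β = Cov / Var(R_m) = 47.0641 / 46.0069 = 1.0230
MRP = 8.02% − 0.94% = 7.08%
E(R) = R_f + β × MRP = 0.94% + 1.0230 × 7.08% = 8.18%

8.18%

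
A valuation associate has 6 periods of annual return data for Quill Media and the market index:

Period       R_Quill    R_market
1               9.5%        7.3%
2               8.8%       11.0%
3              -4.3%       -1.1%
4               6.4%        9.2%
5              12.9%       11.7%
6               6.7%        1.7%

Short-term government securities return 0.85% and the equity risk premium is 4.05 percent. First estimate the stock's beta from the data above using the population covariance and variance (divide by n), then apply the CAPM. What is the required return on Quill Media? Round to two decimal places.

4.63%

Mean R_i = (9.5 + 8.8 − 4.3 + 6.4 + 12.9 + 6.7) / 6 = 6.6667%
Mean R_m = (7.3 + 11.0 − 1.1 + 9.2 + 11.7 + 1.7) / 6 = 6.6333%
Σ(R_i − R̄_i)(R_m − R̄_m) = 126.7467  ⇒  Cov = 126.7467 / 6 = 21.1245
Σ(R_m − R̄_m)² = 135.9133  ⇒  Var(R_m) = 135.9133 / 6 = 22.6522
β = Cov / Var(R_m) = 21.1245 / 22.6522 = 0.9326
E(R) = R_f + β × MRP = 0.85% + 0.9326 × 4.05% = 4.63%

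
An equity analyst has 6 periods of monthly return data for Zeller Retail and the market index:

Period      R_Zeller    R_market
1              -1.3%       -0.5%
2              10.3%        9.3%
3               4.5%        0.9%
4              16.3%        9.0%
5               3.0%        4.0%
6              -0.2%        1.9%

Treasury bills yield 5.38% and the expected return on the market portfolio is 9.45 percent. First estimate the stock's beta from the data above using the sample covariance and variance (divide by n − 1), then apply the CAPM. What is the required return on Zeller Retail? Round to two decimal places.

11.21%

Mean R_i = (-1.3 + 10.3 + 4.5 + 16.3 + 3.0 − 0.2) / 6 = 5.4333%
Mean R_m = (-0.5 + 9.3 + 0.9 + 9.0 + 4.0 + 1.9) / 6 = 4.1000%
Σ(R_i − R̄_i)(R_m − R̄_m) = 125.1500  ⇒  Cov = 125.1500 / 5 = 25.0300
Σ(R_m − R̄_m)² = 87.3000  ⇒  Var(R_m) = 87.3000 / 5 = 17.4600
β = Cov / Var(R_m) = 25.0300 / 17.4600 = 1.4336
MRP = 9.45% − 5.38% = 4.07%
E(R) = R_f + β × MRP = 5.38% + 1.4336 × 4.07% = 11.21%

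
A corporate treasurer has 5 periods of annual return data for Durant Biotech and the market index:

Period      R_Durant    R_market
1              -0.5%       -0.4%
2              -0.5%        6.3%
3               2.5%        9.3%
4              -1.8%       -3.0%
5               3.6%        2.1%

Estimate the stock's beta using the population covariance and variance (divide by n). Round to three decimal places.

0.241

Mean R_i = (-0.5 − 0.5 + 2.5 − 1.8 + 3.6) / 5 = 0.6600%
Mean R_m = (-0.4 + 6.3 + 9.3 − 3.0 + 2.1) / 5 = 2.8600%
Σ(R_i − R̄_i)(R_m − R̄_m) = 23.8220  ⇒  Cov = 23.8220 / 5 = 4.7644
Σ(R_m − R̄_m)² = 98.8520  ⇒  Var(R_m) = 98.8520 / 5 = 19.7704
β = Cov / Var(R_m) = 4.7644 / 19.7704 = 0.2410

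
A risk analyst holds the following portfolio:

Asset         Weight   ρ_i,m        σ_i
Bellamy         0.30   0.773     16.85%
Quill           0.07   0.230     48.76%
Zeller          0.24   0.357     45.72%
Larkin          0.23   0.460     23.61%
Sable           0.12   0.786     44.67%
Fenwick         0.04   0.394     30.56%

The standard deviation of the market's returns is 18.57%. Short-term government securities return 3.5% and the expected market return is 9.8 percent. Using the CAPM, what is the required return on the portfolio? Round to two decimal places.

β_Bellamy = 0.773 × 16.85% / 18.57% = 0.7014
β_Quill = 0.230 × 48.76% / 18.57% = 0.6039
β_Zeller = 0.357 × 45.72% / 18.57% = 0.8789
β_Larkin = 0.460 × 23.61% / 18.57% = 0.5848
β_Sable = 0.786 × 44.67% / 18.57% = 1.8907
β_Fenwick = 0.394 × 30.56% / 18.57% = 0.6484
β_P = Σ w_i β_i = 0.30×0.7014 + 0.07×0.6039 + 0.24×0.8789 + 0.23×0.5848 + 0.12×1.8907 + 0.04×0.6484 = 0.8510
MRP = 9.8% − 3.5% = 6.30%
E(R_P) = R_f + β_P × MRP = 3.5% + 0.8510 × 6.3% = 8.86%

8.86%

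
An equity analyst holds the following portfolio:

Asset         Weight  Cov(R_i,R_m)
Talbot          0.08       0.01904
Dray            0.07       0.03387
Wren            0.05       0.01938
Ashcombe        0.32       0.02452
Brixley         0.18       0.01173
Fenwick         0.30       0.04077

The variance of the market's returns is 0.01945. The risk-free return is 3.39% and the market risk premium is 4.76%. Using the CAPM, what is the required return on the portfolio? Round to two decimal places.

β_Talbot = 0.01904 / 0.01945 = 0.9789
β_Dray = 0.03387 / 0.01945 = 1.7414
β_Wren = 0.01938 / 0.01945 = 0.9964
β_Ashcombe = 0.02452 / 0.01945 = 1.2607
β_Brixley = 0.01173 / 0.01945 = 0.6031
β_Fenwick = 0.04077 / 0.01945 = 2.0961
β_P = Σ w_i β_i = 0.08×0.9789 + 0.07×1.7414 + 0.05×0.9964 + 0.32×1.2607 + 0.18×0.6031 + 0.30×2.0961 = 1.3908
E(R_P) = R_f + β_P × MRP = 3.39% + 1.3908 × 4.76% = 10.01%

10.01%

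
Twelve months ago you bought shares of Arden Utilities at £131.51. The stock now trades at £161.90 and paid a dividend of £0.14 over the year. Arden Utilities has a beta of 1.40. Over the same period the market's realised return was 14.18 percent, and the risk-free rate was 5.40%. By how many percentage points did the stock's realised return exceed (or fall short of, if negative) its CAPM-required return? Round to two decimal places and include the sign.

Realised HPR = (P1 + D1 − P0) / P0 = (161.90 + 0.14 − 131.51) / 131.51 = 30.53 / 131.51 = 23.2150%
MRP = 14.18% − 5.40% = 8.78%
CAPM required = R_f + β·MRP = 5.40% + 1.40 × 8.78% = 17.6920%
α = realised − required = 23.2150% − 17.6920% = +5.52%

+5.52%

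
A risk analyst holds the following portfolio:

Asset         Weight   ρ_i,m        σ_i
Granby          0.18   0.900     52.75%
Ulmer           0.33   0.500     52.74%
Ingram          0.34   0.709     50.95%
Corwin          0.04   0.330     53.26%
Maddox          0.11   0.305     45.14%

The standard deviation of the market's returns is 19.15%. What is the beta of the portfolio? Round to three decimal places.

1.658

β_Granby = 0.900 × 52.75% / 19.15% = 2.4791
β_Ulmer = 0.500 × 52.74% / 19.15% = 1.3770
β_Ingram = 0.709 × 50.95% / 19.15% = 1.8863
β_Corwin = 0.330 × 53.26% / 19.15% = 0.9178
β_Maddox = 0.305 × 45.14% / 19.15% = 0.7189
β_P = Σ w_i β_i = 0.18×2.4791 + 0.33×1.3770 + 0.34×1.8863 + 0.04×0.9178 + 0.11×0.7189 = 1.6578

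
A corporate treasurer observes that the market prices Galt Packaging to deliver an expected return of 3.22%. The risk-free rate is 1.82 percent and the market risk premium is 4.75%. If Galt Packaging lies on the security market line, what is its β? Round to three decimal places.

β = (E(R) − R_f) / MRP = (3.22% − 1.82%) / 4.75% = 1.40% / 4.75% = 0.295

0.295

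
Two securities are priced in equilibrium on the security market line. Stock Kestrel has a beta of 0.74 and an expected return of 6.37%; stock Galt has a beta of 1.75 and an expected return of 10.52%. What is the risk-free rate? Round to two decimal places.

Both satisfy E(R) = R_f + β·MRP, so the slope of the SML is
MRP = (10.52% − 6.37%) / (1.75 − 0.74) = 4.15% / 1.01 = 4.1089%
R_f = E(R_Kestrel) − β_Kestrel·MRP = 6.37% − 0.74 × 4.1089% = 3.3294%

3.33%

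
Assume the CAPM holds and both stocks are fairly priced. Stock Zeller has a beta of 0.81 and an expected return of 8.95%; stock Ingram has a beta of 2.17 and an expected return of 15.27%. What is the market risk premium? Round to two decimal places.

Both satisfy E(R) = R_f + β·MRP, so the slope of the SML is
MRP = (15.27% − 8.95%) / (2.17 − 0.81) = 6.32% / 1.36 = 4.6471%

4.65%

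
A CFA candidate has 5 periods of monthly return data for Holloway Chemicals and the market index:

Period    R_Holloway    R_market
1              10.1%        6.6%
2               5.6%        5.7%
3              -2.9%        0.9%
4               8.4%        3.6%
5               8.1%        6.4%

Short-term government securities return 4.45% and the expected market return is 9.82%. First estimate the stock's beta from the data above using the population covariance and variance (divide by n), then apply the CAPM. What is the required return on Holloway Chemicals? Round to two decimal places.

14.22%

Mean R_i = (10.1 + 5.6 − 2.9 + 8.4 + 8.1) / 5 = 5.8600%
Mean R_m = (6.6 + 5.7 + 0.9 + 3.6 + 6.4) / 5 = 4.6400%
Σ(R_i − R̄_i)(R_m − R̄_m) = 42.0980  ⇒  Cov = 42.0980 / 5 = 8.4196
Σ(R_m − R̄_m)² = 23.1320  ⇒  Var(R_m) = 23.1320 / 5 = 4.6264
β = Cov / Var(R_m) = 8.4196 / 4.6264 = 1.8199
MRP = 9.82% − 4.45% = 5.37%
E(R) = R_f + β × MRP = 4.45% + 1.8199 × 5.37% = 14.22%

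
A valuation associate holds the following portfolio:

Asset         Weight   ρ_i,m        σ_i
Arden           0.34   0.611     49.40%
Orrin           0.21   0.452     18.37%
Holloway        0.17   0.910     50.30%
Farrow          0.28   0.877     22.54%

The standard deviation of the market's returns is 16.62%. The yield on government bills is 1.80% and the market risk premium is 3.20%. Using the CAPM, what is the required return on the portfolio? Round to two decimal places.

6.68%

β_Arden = 0.611 × 49.40% / 16.62% = 1.8161
β_Orrin = 0.452 × 18.37% / 16.62% = 0.4996
β_Holloway = 0.910 × 50.30% / 16.62% = 2.7541
β_Farrow = 0.877 × 22.54% / 16.62% = 1.1894
β_P = Σ w_i β_i = 0.34×1.8161 + 0.21×0.4996 + 0.17×2.7541 + 0.28×1.1894 = 1.5236
E(R_P) = R_f + β_P × MRP = 1.80% + 1.5236 × 3.20% = 6.68%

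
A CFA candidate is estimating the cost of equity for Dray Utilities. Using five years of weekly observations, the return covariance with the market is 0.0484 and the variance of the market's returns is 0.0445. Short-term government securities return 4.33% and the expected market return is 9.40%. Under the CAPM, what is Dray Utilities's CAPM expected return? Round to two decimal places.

β = Cov(R_i, R_m) / Var(R_m) = 0.0484 / 0.0445 = 1.0876
MRP = 9.40% − 4.33% = 5.07%
E(R) = R_f + β × MRP = 4.33% + 1.0876 × 5.07% = 9.84%

9.84%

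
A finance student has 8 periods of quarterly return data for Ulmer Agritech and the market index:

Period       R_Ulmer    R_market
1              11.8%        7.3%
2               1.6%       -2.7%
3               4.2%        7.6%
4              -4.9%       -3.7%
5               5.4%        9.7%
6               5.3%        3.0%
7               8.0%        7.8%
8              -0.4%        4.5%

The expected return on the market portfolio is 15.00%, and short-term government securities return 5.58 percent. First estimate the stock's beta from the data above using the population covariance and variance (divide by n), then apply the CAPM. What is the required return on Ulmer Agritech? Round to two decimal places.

12.59%

Mean R_i = (11.8 + 1.6 + 4.2 − 4.9 + 5.4 + 5.3 + 8.0 − 0.4) / 8 = 3.8750%
Mean R_m = (7.3 − 2.7 + 7.6 − 3.7 + 9.7 + 3.0 + 7.8 + 4.5) / 8 = 4.1875%
Σ(R_i − R̄_i)(R_m − R̄_m) = 130.9375  ⇒  Cov = 130.9375 / 8 = 16.3672
Σ(R_m − R̄_m)² = 175.9288  ⇒  Var(R_m) = 175.9288 / 8 = 21.9911
β = Cov / Var(R_m) = 16.3672 / 21.9911 = 0.7443
MRP = 15.00% − 5.58% = 9.42%
E(R) = R_f + β × MRP = 5.58% + 0.7443 × 9.42% = 12.59%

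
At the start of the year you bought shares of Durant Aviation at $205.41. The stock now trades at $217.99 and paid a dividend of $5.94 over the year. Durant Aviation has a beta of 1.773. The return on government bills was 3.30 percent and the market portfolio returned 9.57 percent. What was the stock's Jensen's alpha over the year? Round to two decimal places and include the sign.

Realised HPR = (P1 + D1 − P0) / P0 = (217.99 + 5.94 − 205.41) / 205.41 = 18.52 / 205.41 = 9.0161%
MRP = 9.57% − 3.30% = 6.27%
CAPM required = R_f + β·MRP = 3.30% + 1.773 × 6.27% = 14.41671%
α = realised − required = 9.0161% − 14.41671% = -5.40%

-5.40%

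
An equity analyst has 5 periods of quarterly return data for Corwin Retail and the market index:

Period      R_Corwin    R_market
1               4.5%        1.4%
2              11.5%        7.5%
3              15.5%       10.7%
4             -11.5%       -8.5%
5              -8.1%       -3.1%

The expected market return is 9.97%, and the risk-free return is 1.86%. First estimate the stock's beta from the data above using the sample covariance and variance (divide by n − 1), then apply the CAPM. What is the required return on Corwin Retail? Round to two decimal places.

Mean R_i = (4.5 + 11.5 + 15.5 − 11.5 − 8.1) / 5 = 2.3800%
Mean R_m = (1.4 + 7.5 + 10.7 − 8.5 − 3.1) / 5 = 1.6000%
Σ(R_i − R̄_i)(R_m − R̄_m) = 362.2200  ⇒  Cov = 362.2200 / 4 = 90.5550
Σ(R_m − R̄_m)² = 241.7600  ⇒  Var(R_m) = 241.7600 / 4 = 60.4400
β = Cov / Var(R_m) = 90.5550 / 60.4400 = 1.4983
MRP = 9.97% − 1.86% = 8.11%
E(R) = R_f + β × MRP = 1.86% + 1.4983 × 8.11% = 14.01%

14.01%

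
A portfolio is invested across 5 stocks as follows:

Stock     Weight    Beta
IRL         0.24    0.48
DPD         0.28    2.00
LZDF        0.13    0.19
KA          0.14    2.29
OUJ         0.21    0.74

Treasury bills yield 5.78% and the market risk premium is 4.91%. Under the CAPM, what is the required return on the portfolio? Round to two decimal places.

11.55%

β_P = Σ w_i β_i = 0.24×0.48 + 0.28×2.00 + 0.13×0.19 + 0.14×2.29 + 0.21×0.74 = 1.1759
E(R_P) = R_f + β_P × MRP = 5.78% + 1.1759 × 4.91% = 11.55%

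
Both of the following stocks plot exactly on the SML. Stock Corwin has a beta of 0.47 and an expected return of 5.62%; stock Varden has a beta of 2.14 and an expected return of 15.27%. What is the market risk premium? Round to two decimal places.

Both satisfy E(R) = R_f + β·MRP, so the slope of the SML is
MRP = (15.27% − 5.62%) / (2.14 − 0.47) = 9.65% / 1.67 = 5.7784%

5.78%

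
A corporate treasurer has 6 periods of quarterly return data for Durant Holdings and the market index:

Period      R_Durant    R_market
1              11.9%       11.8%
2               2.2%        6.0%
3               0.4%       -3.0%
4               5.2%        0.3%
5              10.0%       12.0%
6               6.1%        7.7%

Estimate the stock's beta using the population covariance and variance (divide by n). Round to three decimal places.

Mean R_i = (11.9 + 2.2 + 0.4 + 5.2 + 10.0 + 6.1) / 6 = 5.9667%
Mean R_m = (11.8 + 6.0 − 3.0 + 0.3 + 12.0 + 7.7) / 6 = 5.8000%
Σ(R_i − R̄_i)(R_m − R̄_m) = 113.3100  ⇒  Cov = 113.3100 / 6 = 18.8850
Σ(R_m − R̄_m)² = 185.7800  ⇒  Var(R_m) = 185.7800 / 6 = 30.9633
β = Cov / Var(R_m) = 18.8850 / 30.9633 = 0.6099

0.610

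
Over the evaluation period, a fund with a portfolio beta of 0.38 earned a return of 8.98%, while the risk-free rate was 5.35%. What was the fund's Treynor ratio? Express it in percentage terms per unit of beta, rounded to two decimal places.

Treynor = (R_P − R_f) / β_P = (8.98% − 5.35%) / 0.3800 = 3.63% / 0.3800 = 9.55%

9.55%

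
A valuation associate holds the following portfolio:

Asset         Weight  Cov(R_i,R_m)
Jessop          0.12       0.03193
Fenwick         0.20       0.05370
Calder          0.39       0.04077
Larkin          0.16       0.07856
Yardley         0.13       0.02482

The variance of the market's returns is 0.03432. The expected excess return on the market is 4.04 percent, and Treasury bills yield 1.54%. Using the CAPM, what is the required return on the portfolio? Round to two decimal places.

β_Jessop = 0.03193 / 0.03432 = 0.9304
β_Fenwick = 0.05370 / 0.03432 = 1.5647
β_Calder = 0.04077 / 0.03432 = 1.1879
β_Larkin = 0.07856 / 0.03432 = 2.2890
β_Yardley = 0.02482 / 0.03432 = 0.7232
β_P = Σ w_i β_i = 0.12×0.9304 + 0.20×1.5647 + 0.39×1.1879 + 0.16×2.2890 + 0.13×0.7232 = 1.3481
E(R_P) = R_f + β_P × MRP = 1.54% + 1.3481 × 4.04% = 6.99%

6.99%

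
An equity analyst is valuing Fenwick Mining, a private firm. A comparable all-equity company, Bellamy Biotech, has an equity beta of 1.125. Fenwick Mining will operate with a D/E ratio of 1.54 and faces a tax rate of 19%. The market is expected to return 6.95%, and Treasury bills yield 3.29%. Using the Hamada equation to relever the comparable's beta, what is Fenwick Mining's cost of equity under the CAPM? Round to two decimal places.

12.54%

β_L = β_U × [1 + (1 − t)(D/E)] = 1.125 × [1 + (1 − 0.19) × 1.54]
    = 1.125 × [1 + 0.81 × 1.54] = 1.125 × 2.2474 = 2.5283
MRP = 6.95% − 3.29% = 3.66%
E(R) = R_f + β_L × MRP = 3.29% + 2.5283 × 3.66% = 12.54%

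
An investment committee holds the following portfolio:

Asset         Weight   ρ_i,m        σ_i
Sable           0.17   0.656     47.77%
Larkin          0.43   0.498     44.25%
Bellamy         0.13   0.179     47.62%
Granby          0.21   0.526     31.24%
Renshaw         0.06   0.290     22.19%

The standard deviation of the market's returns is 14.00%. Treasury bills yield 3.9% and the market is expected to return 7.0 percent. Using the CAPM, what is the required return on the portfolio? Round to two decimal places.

8.27%

β_Sable = 0.656 × 47.77% / 14.00% = 2.2384
β_Larkin = 0.498 × 44.25% / 14.00% = 1.5740
β_Bellamy = 0.179 × 47.62% / 14.00% = 0.6089
β_Granby = 0.526 × 31.24% / 14.00% = 1.1737
β_Renshaw = 0.290 × 22.19% / 14.00% = 0.4597
β_P = Σ w_i β_i = 0.17×2.2384 + 0.43×1.5740 + 0.13×0.6089 + 0.21×1.1737 + 0.06×0.4597 = 1.4106
MRP = 7.0% − 3.9% = 3.10%
E(R_P) = R_f + β_P × MRP = 3.9% + 1.4106 × 3.1% = 8.27%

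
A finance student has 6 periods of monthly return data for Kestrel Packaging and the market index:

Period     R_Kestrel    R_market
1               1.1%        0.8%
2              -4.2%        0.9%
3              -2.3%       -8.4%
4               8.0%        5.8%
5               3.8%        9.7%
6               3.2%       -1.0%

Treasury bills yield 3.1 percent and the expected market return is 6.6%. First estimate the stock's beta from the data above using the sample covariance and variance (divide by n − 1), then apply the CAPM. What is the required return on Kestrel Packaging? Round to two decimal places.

4.64%

Mean R_i = (1.1 − 4.2 − 2.3 + 8.0 + 3.8 + 3.2) / 6 = 1.6000%
Mean R_m = (0.8 + 0.9 − 8.4 + 5.8 + 9.7 − 1.0) / 6 = 1.3000%
Σ(R_i − R̄_i)(R_m − R̄_m) = 84.0000  ⇒  Cov = 84.0000 / 5 = 16.8000
Σ(R_m − R̄_m)² = 190.6000  ⇒  Var(R_m) = 190.6000 / 5 = 38.1200
β = Cov / Var(R_m) = 16.8000 / 38.1200 = 0.4407
MRP = 6.6% − 3.1% = 3.50%
E(R) = R_f + β × MRP = 3.1% + 0.4407 × 3.5% = 4.64%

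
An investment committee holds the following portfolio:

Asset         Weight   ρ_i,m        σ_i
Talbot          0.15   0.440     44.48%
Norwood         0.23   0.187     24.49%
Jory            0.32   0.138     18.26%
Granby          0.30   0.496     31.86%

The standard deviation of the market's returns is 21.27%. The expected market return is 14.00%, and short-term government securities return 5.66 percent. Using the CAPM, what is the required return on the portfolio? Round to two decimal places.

9.40%

β_Talbot = 0.440 × 44.48% / 21.27% = 0.9201
β_Norwood = 0.187 × 24.49% / 21.27% = 0.2153
β_Jory = 0.138 × 18.26% / 21.27% = 0.1185
β_Granby = 0.496 × 31.86% / 21.27% = 0.7430
β_P = Σ w_i β_i = 0.15×0.9201 + 0.23×0.2153 + 0.32×0.1185 + 0.30×0.7430 = 0.4484
MRP = 14.00% − 5.66% = 8.34%
E(R_P) = R_f + β_P × MRP = 5.66% + 0.4484 × 8.34% = 9.40%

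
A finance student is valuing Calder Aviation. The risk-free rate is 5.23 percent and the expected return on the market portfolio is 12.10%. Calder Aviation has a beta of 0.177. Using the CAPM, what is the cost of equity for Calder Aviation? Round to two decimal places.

6.45%

Market risk premium = E(R_m) − R_f = 12.10% − 5.23% = 6.87%
E(R) = R_f + β × MRP = 5.23% + 0.177 × 6.87% = 6.45%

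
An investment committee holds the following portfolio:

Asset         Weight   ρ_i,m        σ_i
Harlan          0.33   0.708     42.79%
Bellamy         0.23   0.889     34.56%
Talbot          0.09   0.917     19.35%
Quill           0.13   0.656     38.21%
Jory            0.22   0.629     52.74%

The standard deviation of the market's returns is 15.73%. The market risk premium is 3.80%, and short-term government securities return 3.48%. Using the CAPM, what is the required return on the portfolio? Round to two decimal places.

β_Harlan = 0.708 × 42.79% / 15.73% = 1.9260
β_Bellamy = 0.889 × 34.56% / 15.73% = 1.9532
β_Talbot = 0.917 × 19.35% / 15.73% = 1.1280
β_Quill = 0.656 × 38.21% / 15.73% = 1.5935
β_Jory = 0.629 × 52.74% / 15.73% = 2.1089
β_P = Σ w_i β_i = 0.33×1.9260 + 0.23×1.9532 + 0.09×1.1280 + 0.13×1.5935 + 0.22×2.1089 = 1.8574
E(R_P) = R_f + β_P × MRP = 3.48% + 1.8574 × 3.80% = 10.54%

10.54%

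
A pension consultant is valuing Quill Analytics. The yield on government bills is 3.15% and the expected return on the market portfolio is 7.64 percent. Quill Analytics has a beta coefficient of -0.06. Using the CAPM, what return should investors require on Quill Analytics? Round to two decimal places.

Market risk premium = E(R_m) − R_f = 7.64% − 3.15% = 4.49%
E(R) = R_f + β × MRP = 3.15% + -0.06 × 4.49% = 2.88%

2.88%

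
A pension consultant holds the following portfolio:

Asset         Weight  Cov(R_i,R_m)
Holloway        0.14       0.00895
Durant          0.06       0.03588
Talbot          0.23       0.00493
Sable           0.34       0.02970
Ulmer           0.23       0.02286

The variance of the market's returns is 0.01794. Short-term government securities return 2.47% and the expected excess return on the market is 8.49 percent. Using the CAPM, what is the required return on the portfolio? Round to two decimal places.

β_Holloway = 0.00895 / 0.01794 = 0.4989
β_Durant = 0.03588 / 0.01794 = 2.0000
β_Talbot = 0.00493 / 0.01794 = 0.2748
β_Sable = 0.02970 / 0.01794 = 1.6555
β_Ulmer = 0.02286 / 0.01794 = 1.2742
β_P = Σ w_i β_i = 0.14×0.4989 + 0.06×2.0000 + 0.23×0.2748 + 0.34×1.6555 + 0.23×1.2742 = 1.1090
E(R_P) = R_f + β_P × MRP = 2.47% + 1.1090 × 8.49% = 11.89%

11.89%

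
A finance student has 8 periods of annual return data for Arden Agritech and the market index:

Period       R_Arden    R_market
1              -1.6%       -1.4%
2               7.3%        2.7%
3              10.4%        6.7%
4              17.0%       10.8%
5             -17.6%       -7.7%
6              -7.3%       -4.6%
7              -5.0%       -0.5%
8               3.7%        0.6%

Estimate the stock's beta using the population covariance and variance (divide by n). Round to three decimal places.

Mean R_i = (-1.6 + 7.3 + 10.4 + 17.0 − 17.6 − 7.3 − 5.0 + 3.7) / 8 = 0.8625%
Mean R_m = (-1.4 + 2.7 + 6.7 + 10.8 − 7.7 − 4.6 − 0.5 + 0.6) / 8 = 0.8250%
Σ(R_i − R̄_i)(R_m − R̄_m) = 443.3575  ⇒  Cov = 443.3575 / 8 = 55.4197
Σ(R_m − R̄_m)² = 246.3950  ⇒  Var(R_m) = 246.3950 / 8 = 30.7994
β = Cov / Var(R_m) = 55.4197 / 30.7994 = 1.7994

1.799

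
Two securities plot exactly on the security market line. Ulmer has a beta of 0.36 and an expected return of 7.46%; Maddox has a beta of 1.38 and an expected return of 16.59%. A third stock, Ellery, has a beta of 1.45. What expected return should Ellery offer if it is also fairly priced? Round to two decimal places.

17.22%

MRP (SML slope) = (16.59% − 7.46%) / (1.38 − 0.36) = 9.13% / 1.02 = 8.9510%
R_f (intercept) = 7.46% − 0.36 × 8.9510% = 4.2376%
E(R_Ellery) = R_f + β × MRP = 4.2376% + 1.45 × 8.9510% = 17.22%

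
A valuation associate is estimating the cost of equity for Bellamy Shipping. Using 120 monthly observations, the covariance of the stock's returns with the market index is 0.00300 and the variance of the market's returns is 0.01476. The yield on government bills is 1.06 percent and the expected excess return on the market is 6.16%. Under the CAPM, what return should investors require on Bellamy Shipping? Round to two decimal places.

2.31%

β = Cov(R_i, R_m) / Var(R_m) = 0.00300 / 0.01476 = 0.2033
E(R) = R_f + β × MRP = 1.06% + 0.2033 × 6.16% = 2.31%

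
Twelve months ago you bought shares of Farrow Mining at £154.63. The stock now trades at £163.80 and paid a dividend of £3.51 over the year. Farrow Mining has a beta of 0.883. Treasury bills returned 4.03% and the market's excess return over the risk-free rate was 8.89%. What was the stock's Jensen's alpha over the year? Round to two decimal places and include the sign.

-3.68%

Realised HPR = (P1 + D1 − P0) / P0 = (163.80 + 3.51 − 154.63) / 154.63 = 12.68 / 154.63 = 8.2002%
CAPM required = R_f + β·MRP = 4.03% + 0.883 × 8.89% = 11.87987%
α = realised − required = 8.2002% − 11.87987% = -3.68%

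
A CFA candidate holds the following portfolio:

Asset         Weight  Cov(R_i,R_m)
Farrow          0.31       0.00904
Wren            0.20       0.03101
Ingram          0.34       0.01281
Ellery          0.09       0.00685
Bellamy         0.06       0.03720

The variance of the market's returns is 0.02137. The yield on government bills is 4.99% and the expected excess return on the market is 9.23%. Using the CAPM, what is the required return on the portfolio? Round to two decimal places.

β_Farrow = 0.00904 / 0.02137 = 0.4230
β_Wren = 0.03101 / 0.02137 = 1.4511
β_Ingram = 0.01281 / 0.02137 = 0.5994
β_Ellery = 0.00685 / 0.02137 = 0.3205
β_Bellamy = 0.03720 / 0.02137 = 1.7408
β_P = Σ w_i β_i = 0.31×0.4230 + 0.20×1.4511 + 0.34×0.5994 + 0.09×0.3205 + 0.06×1.7408 = 0.7584
E(R_P) = R_f + β_P × MRP = 4.99% + 0.7584 × 9.23% = 11.99%

11.99%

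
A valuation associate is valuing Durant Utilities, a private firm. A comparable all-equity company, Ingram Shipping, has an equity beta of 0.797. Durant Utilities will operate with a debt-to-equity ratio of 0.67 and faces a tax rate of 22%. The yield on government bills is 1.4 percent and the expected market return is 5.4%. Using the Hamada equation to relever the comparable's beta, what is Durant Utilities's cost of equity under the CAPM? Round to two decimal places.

β_L = β_U × [1 + (1 − t)(D/E)] = 0.797 × [1 + (1 − 0.22) × 0.67]
    = 0.797 × [1 + 0.78 × 0.67] = 0.797 × 1.5226 = 1.2135
MRP = 5.4% − 1.4% = 4.00%
E(R) = R_f + β_L × MRP = 1.4% + 1.2135 × 4.0% = 6.25%

6.25%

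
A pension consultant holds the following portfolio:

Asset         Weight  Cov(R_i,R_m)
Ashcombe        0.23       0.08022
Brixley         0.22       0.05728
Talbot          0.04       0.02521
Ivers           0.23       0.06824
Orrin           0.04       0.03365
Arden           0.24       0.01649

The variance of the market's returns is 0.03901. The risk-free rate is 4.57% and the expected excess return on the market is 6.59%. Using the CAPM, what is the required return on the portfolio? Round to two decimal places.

β_Ashcombe = 0.08022 / 0.03901 = 2.0564
β_Brixley = 0.05728 / 0.03901 = 1.4683
β_Talbot = 0.02521 / 0.03901 = 0.6462
β_Ivers = 0.06824 / 0.03901 = 1.7493
β_Orrin = 0.03365 / 0.03901 = 0.8626
β_Arden = 0.01649 / 0.03901 = 0.4227
β_P = Σ w_i β_i = 0.23×2.0564 + 0.22×1.4683 + 0.04×0.6462 + 0.23×1.7493 + 0.04×0.8626 + 0.24×0.4227 = 1.3601
E(R_P) = R_f + β_P × MRP = 4.57% + 1.3601 × 6.59% = 13.53%

13.53%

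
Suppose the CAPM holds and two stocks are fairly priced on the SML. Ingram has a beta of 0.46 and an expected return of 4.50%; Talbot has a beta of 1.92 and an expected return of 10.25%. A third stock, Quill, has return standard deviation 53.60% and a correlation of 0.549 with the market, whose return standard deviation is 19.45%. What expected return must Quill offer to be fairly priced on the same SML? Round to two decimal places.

8.65%

MRP = (10.25% − 4.50%) / (1.92 − 0.46) = 3.9384%
R_f = 4.50% − 0.46 × 3.9384% = 2.6883%
β_Quill = ρ·σ_i/σ_m = 0.549 × 53.60 / 19.45 = 1.5129
E(R_Quill) = R_f + β × MRP = 2.6883% + 1.5129 × 3.9384% = 8.65%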